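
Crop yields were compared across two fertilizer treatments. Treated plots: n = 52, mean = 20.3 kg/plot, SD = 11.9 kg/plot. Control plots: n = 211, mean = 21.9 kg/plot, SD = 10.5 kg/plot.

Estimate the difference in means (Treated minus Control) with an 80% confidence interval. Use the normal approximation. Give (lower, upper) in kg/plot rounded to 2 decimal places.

(-3.91, 0.71)

Per-group SEs: s₁/√n₁ = 11.9/√52 = 1.6502, s₂/√n₂ = 10.5/√211 = 0.7228.
Unpooled SE of the difference: √(2.72316004 + 0.52243984) = 1.8016.
Margin of error = z* · SE = 1.282 × 1.8016 = 2.3097.
x̄₁ − x̄₂ = 20.3 − 21.9 = -1.6000.
CI: -1.6000 ± 2.3097 = (-3.91, 0.71).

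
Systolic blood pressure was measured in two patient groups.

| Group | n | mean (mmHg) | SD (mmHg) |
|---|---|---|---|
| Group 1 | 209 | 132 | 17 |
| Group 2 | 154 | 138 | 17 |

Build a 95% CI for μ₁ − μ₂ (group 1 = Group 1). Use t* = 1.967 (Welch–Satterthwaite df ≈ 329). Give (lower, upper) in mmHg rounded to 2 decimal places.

(-9.55, -2.45)

Standard errors of each mean: 17/√209 = 1.1759 and 17/√154 = 1.3699.
SE(x̄₁ − x̄₂) = √(1.1759² + 1.3699²) = 1.8054 for independent samples with unequal variances.
With t* = 1.967, the margin is 1.967 × 1.8054 = 3.5512.
x̄₁ − x̄₂ = 132 − 138 = -6.0000; the interval is -6.0000 ± 3.5512 = (-9.55, -2.45).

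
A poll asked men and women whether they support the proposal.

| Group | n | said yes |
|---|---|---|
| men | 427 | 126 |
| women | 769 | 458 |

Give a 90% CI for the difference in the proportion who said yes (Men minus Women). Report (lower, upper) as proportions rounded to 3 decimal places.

First, p̂₁ = 126/427 = 0.2951; p̂₂ = 458/769 = 0.5956.
The two standard errors are √(0.2951×0.7049/427) = 0.02207 and √(0.5956×0.4044/769) = 0.01770.
Because the samples are independent, SE_diff = √(0.02207² + 0.01770²) = 0.02829.
Using z* = 1.645 for 90%, ME = 1.645 × 0.02829 = 0.04654.
p̂₁ − p̂₂ = -0.3005; interval -0.3005 ± 0.04654 gives (-0.347, -0.254).

(-0.347, -0.254)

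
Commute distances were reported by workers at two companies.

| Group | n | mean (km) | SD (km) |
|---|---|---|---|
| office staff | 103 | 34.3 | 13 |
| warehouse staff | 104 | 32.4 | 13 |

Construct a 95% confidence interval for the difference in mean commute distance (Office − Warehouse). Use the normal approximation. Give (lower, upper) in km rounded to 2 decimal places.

SE₁ = s₁/√n₁ = 13/√103 = 1.2809; SE₂ = 13/√104 = 1.2748.
Independent samples, unequal variances: SE_diff = √(SE₁² + SE₂²) = √(1.64070481 + 1.62511504) = 1.8072.
z* = 1.960, so margin of error = 1.960 × 1.8072 = 3.5421.
Difference in means = 34.3 − 32.4 = 1.9000.
1.9000 ± 3.5421 → (-1.64, 5.44).

(-1.64, 5.44)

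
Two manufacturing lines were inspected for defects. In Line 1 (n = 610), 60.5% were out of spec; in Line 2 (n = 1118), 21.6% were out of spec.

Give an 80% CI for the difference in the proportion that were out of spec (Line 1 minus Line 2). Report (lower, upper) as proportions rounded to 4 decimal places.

The two standard errors are √(0.6050×0.3950/610) = 0.01979 and √(0.2160×0.7840/1118) = 0.01231.
Because the samples are independent, SE_diff = √(0.01979² + 0.01231²) = 0.02331.
Using z* = 1.282 for 80%, ME = 1.282 × 0.02331 = 0.02988.
p̂₁ − p̂₂ = 0.3890; interval 0.3890 ± 0.02988 gives (0.3591, 0.4189).

(0.3591, 0.4189)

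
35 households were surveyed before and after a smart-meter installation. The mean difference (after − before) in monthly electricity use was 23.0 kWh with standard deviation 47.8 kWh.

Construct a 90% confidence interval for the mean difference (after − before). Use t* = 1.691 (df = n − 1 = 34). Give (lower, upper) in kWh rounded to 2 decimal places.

(9.34, 36.66)

This is a matched-pairs design, so SE = s_d/√n = 47.8/√35 = 8.0797.
Margin = 1.691 × 8.0797 = 13.6628; the interval is 23.0 ± 13.6628 = (9.34, 36.66).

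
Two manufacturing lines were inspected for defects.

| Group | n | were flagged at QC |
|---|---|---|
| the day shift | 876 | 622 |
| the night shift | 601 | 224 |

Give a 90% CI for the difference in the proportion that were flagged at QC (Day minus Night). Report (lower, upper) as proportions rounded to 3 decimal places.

p̂₁ = 622/876 = 0.7100 and p̂₂ = 224/601 = 0.3727.
SE₁ = √(p̂₁(1−p̂₁)/n₁) = √(0.7100·0.2900/876) = 0.01533; SE₂ = √(0.3727·0.6273/601) = 0.01972.
Independent samples: SE of the difference = √(SE₁² + SE₂²) = √(0.0002350089 + 0.0003888784) = 0.02498.
z* for 90% confidence is 1.645, so the margin of error is 1.645 × 0.02498 = 0.04109.
Point estimate p̂₁ − p̂₂ = 0.7100 − 0.3727 = 0.3373.
0.3373 ± 0.04109 → (0.296, 0.378).

(0.296, 0.378)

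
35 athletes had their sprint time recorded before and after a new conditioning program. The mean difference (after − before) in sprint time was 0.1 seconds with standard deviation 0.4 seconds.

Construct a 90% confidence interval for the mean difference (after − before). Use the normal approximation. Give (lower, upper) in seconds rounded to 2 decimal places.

(-0.01, 0.21)

This is a matched-pairs design, so SE = s_d/√n = 0.4/√35 = 0.0676.
Margin = 1.645 × 0.0676 = 0.1112; the interval is 0.1 ± 0.1112 = (-0.01, 0.21).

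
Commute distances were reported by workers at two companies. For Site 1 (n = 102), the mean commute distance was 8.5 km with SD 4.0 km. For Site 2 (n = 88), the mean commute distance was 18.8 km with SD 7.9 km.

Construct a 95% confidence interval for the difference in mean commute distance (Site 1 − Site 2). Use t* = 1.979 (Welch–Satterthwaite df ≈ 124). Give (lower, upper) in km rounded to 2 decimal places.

(-12.14, -8.46)

SE₁ = s₁/√n₁ = 4.0/√102 = 0.3961; SE₂ = 7.9/√88 = 0.8421.
Independent samples, unequal variances: SE_diff = √(SE₁² + SE₂²) = √(0.15689521 + 0.70913241) = 0.9306.
t* = 1.979, so margin of error = 1.979 × 0.9306 = 1.8417.
Difference in means = 8.5 − 18.8 = -10.3000.
-10.3000 ± 1.8417 → (-12.14, -8.46).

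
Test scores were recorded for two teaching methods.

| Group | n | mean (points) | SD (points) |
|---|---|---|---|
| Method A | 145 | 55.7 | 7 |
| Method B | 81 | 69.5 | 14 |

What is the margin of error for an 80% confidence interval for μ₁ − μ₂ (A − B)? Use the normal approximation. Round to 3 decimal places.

Standard errors of each mean: 7/√145 = 0.5813 and 14/√81 = 1.5556.
SE(x̄₁ − x̄₂) = √(0.5813² + 1.5556²) = 1.6607 for independent samples with unequal variances.
With z* = 1.282, the margin is 1.282 × 1.6607 = 2.1290.

2.129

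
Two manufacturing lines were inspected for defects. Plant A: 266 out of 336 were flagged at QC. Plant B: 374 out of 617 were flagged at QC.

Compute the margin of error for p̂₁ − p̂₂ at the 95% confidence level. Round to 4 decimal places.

p̂₁ = 266/336 = 0.7917 and p̂₂ = 374/617 = 0.6062.
SE₁ = √(p̂₁(1−p̂₁)/n₁) = √(0.7917·0.2083/336) = 0.02215; SE₂ = √(0.6062·0.3938/617) = 0.01967.
Independent samples: SE of the difference = √(SE₁² + SE₂²) = √(0.0004906225 + 0.0003869089) = 0.02962.
z* for 95% confidence is 1.960, so the margin of error is 1.960 × 0.02962 = 0.05806.

0.0581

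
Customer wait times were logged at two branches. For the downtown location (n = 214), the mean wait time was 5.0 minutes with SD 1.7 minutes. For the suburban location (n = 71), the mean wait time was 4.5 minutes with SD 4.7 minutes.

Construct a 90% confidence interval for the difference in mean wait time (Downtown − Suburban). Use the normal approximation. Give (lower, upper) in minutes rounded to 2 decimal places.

SE₁ = s₁/√n₁ = 1.7/√214 = 0.1162; SE₂ = 4.7/√71 = 0.5578.
Independent samples, unequal variances: SE_diff = √(SE₁² + SE₂²) = √(0.01350244 + 0.31114084) = 0.5698.
z* = 1.645, so margin of error = 1.645 × 0.5698 = 0.9373.
Difference in means = 5.0 − 4.5 = 0.5000.
0.5000 ± 0.9373 → (-0.44, 1.44).

(-0.44, 1.44)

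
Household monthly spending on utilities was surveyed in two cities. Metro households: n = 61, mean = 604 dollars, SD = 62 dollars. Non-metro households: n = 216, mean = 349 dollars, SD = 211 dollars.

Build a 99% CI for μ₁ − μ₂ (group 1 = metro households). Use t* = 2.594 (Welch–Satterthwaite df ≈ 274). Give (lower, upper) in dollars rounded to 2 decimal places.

(212.44, 297.56)

Per-group SEs: s₁/√n₁ = 62/√61 = 7.9383, s₂/√n₂ = 211/√216 = 14.3567.
Unpooled SE of the difference: √(63.01660689 + 206.11483489) = 16.4052.
Margin of error = t* · SE = 2.594 × 16.4052 = 42.5551.
x̄₁ − x̄₂ = 604 − 349 = 255.0000.
CI: 255.0000 ± 42.5551 = (212.44, 297.56).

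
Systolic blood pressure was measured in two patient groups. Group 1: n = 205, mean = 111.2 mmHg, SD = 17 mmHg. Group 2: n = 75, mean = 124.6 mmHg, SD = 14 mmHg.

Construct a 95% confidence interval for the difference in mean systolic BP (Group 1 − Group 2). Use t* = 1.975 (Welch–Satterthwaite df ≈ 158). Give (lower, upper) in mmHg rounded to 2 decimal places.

(-17.36, -9.44)

SE₁ = s₁/√n₁ = 17/√205 = 1.1873; SE₂ = 14/√75 = 1.6166.
Independent samples, unequal variances: SE_diff = √(SE₁² + SE₂²) = √(1.40968129 + 2.61339556) = 2.0058.
t* = 1.975, so margin of error = 1.975 × 2.0058 = 3.9615.
Difference in means = 111.2 − 124.6 = -13.4000.
-13.4000 ± 3.9615 → (-17.36, -9.44).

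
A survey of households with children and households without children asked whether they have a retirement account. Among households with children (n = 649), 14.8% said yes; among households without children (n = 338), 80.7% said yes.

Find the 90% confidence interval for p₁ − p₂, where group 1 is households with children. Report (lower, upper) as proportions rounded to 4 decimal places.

(-0.7011, -0.6169)

SE₁ = √(p̂₁(1−p̂₁)/n₁) = √(0.1480·0.8520/649) = 0.01394; SE₂ = √(0.8070·0.1930/338) = 0.02147.
Independent samples: SE of the difference = √(SE₁² + SE₂²) = √(0.0001943236 + 0.0004609609) = 0.02560.
z* for 90% confidence is 1.645, so the margin of error is 1.645 × 0.02560 = 0.04211.
Point estimate p̂₁ − p̂₂ = 0.1480 − 0.8070 = -0.6590.
-0.6590 ± 0.04211 → (-0.7011, -0.6169).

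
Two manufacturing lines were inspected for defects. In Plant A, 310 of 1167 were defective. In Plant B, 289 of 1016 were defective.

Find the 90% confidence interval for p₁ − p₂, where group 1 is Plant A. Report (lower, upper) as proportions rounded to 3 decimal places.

(-0.050, 0.013)

p̂₁ = 310/1167 = 0.2656 and p̂₂ = 289/1016 = 0.2844.
SE₁ = √(p̂₁(1−p̂₁)/n₁) = √(0.2656·0.7344/1167) = 0.01293; SE₂ = √(0.2844·0.7156/1016) = 0.01415.
Independent samples: SE of the difference = √(SE₁² + SE₂²) = √(0.0001671849 + 0.0002002225) = 0.01917.
z* for 90% confidence is 1.645, so the margin of error is 1.645 × 0.01917 = 0.03153.
Point estimate p̂₁ − p̂₂ = 0.2656 − 0.2844 = -0.0188.
-0.0188 ± 0.03153 → (-0.050, 0.013).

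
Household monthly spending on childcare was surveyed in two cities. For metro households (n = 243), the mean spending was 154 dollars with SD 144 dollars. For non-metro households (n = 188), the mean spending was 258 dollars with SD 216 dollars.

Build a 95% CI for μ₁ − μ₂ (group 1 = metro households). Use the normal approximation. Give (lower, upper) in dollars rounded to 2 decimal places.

Standard errors of each mean: 144/√243 = 9.2376 and 216/√188 = 15.7534.
SE(x̄₁ − x̄₂) = √(9.2376² + 15.7534²) = 18.2621 for independent samples with unequal variances.
With z* = 1.960, the margin is 1.960 × 18.2621 = 35.7937.
x̄₁ − x̄₂ = 154 − 258 = -104.0000; the interval is -104.0000 ± 35.7937 = (-139.79, -68.21).

(-139.79, -68.21)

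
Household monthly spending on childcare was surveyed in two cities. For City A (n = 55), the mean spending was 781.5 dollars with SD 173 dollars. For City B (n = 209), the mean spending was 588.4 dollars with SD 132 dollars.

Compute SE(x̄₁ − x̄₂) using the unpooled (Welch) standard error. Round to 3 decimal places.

25.051

Per-group SEs: s₁/√n₁ = 173/√55 = 23.3273, s₂/√n₂ = 132/√209 = 9.1306.
Unpooled SE of the difference: √(544.16292529 + 83.36785636) = 25.0506.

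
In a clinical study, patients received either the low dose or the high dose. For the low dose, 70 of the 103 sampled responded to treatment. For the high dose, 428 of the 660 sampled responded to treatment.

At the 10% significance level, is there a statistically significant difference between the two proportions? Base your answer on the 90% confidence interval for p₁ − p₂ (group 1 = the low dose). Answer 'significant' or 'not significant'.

not significant

Sample proportions: 70/103 = 0.6796, 428/660 = 0.6485.
Each SE is √(p̂(1−p̂)/n): √(0.6796·0.3204/103) = 0.04598 and √(0.6485·0.3515/660) = 0.01858.
SE(p̂₁ − p̂₂) = √(SE₁² + SE₂²) = √(0.0021141604 + 0.0003452164) = 0.04959, since the two samples are independent.
At 90% confidence z* = 1.645; margin = 1.645 × 0.04959 = 0.08158.
The difference is 0.6796 − 0.6485 = 0.0311, so the interval is 0.0311 ± 0.08158 = (-0.05048, 0.11268).
The interval (-0.05048, 0.11268) contains 0, so the difference is not significant.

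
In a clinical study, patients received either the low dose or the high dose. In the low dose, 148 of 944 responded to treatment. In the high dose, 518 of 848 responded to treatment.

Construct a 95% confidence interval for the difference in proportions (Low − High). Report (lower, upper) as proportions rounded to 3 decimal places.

(-0.494, -0.414)

First, p̂₁ = 148/944 = 0.1568; p̂₂ = 518/848 = 0.6108.
The two standard errors are √(0.1568×0.8432/944) = 0.01183 and √(0.6108×0.3892/848) = 0.01674.
Because the samples are independent, SE_diff = √(0.01183² + 0.01674²) = 0.02050.
Using z* = 1.960 for 95%, ME = 1.960 × 0.02050 = 0.04018.
p̂₁ − p̂₂ = -0.4540; interval -0.4540 ± 0.04018 gives (-0.494, -0.414).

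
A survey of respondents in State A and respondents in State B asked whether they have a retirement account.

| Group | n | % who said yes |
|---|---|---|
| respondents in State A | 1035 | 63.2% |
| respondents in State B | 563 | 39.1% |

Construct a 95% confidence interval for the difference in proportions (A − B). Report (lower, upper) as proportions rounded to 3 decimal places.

(0.191, 0.291)

The two standard errors are √(0.6320×0.3680/1035) = 0.01499 and √(0.3910×0.6090/563) = 0.02057.
Because the samples are independent, SE_diff = √(0.01499² + 0.02057²) = 0.02545.
Using z* = 1.960 for 95%, ME = 1.960 × 0.02545 = 0.04988.
p̂₁ − p̂₂ = 0.2410; interval 0.2410 ± 0.04988 gives (0.191, 0.291).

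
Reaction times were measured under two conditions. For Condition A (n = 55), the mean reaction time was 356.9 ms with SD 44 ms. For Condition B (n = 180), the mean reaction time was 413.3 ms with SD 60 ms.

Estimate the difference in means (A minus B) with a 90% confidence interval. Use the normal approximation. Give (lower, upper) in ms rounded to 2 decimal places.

(-68.62, -44.18)

Per-group SEs: s₁/√n₁ = 44/√55 = 5.9330, s₂/√n₂ = 60/√180 = 4.4721.
Unpooled SE of the difference: √(35.200489 + 19.99967841) = 7.4297.
Margin of error = z* · SE = 1.645 × 7.4297 = 12.2219.
x̄₁ − x̄₂ = 356.9 − 413.3 = -56.4000.
CI: -56.4000 ± 12.2219 = (-68.62, -44.18).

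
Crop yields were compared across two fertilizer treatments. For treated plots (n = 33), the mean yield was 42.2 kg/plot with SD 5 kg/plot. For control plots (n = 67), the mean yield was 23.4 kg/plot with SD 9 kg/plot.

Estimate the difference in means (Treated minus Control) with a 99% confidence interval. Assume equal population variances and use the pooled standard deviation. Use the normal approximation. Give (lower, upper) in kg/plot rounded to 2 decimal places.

(14.46, 23.14)

s_p = √[((n₁−1)s₁² + (n₂−1)s₂²)/(n₁+n₂−2)] = √[(32·5² + 66·9²)/98] = 7.9192.
SE = 7.9192·√(1/33 + 1/67) = 1.6842.
With z* = 2.576, margin = 2.576 × 1.6842 = 4.3385.
x̄₁ − x̄₂ = 42.2 − 23.4 = 18.8000; interval 18.8000 ± 4.3385 = (14.46, 23.14).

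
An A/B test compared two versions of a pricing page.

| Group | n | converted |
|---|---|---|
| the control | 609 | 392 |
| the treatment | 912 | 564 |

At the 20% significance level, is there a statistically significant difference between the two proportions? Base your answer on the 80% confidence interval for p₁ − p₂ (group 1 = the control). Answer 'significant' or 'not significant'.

First, p̂₁ = 392/609 = 0.6437; p̂₂ = 564/912 = 0.6184.
The two standard errors are √(0.6437×0.3563/609) = 0.01941 and √(0.6184×0.3816/912) = 0.01609.
Because the samples are independent, SE_diff = √(0.01941² + 0.01609²) = 0.02521.
Using z* = 1.282 for 80%, ME = 1.282 × 0.02521 = 0.03232.
p̂₁ − p̂₂ = 0.0253; interval 0.0253 ± 0.03232 gives (-0.00702, 0.05762).
The interval (-0.00702, 0.05762) contains 0, so the difference is not significant.

not significant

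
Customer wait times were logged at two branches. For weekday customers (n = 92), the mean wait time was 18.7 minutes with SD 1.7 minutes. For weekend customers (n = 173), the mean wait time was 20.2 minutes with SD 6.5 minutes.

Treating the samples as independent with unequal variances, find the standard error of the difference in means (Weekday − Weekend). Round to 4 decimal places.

SE₁ = s₁/√n₁ = 1.7/√92 = 0.1772; SE₂ = 6.5/√173 = 0.4942.
Independent samples, unequal variances: SE_diff = √(SE₁² + SE₂²) = √(0.03139984 + 0.24423364) = 0.5250.

0.5250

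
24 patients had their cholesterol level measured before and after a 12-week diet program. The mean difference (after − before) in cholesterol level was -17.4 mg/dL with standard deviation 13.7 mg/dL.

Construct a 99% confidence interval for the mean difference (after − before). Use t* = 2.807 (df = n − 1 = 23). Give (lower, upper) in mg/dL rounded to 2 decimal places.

(-25.25, -9.55)

This is a matched-pairs design, so SE = s_d/√n = 13.7/√24 = 2.7965.
Margin = 2.807 × 2.7965 = 7.8498; the interval is -17.4 ± 7.8498 = (-25.25, -9.55).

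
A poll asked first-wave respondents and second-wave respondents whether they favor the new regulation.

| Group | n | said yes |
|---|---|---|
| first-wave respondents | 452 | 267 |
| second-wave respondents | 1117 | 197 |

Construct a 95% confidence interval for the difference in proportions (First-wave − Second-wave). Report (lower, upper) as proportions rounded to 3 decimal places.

(0.364, 0.465)

First, p̂₁ = 267/452 = 0.5907; p̂₂ = 197/1117 = 0.1764.
The two standard errors are √(0.5907×0.4093/452) = 0.02313 and √(0.1764×0.8236/1117) = 0.01140.
Because the samples are independent, SE_diff = √(0.02313² + 0.01140²) = 0.02579.
Using z* = 1.960 for 95%, ME = 1.960 × 0.02579 = 0.05055.
p̂₁ − p̂₂ = 0.4143; interval 0.4143 ± 0.05055 gives (0.364, 0.465).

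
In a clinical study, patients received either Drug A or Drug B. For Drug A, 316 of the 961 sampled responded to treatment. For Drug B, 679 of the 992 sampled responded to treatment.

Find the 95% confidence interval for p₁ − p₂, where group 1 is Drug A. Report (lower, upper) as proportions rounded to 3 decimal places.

(-0.397, -0.314)

p̂₁ = 316/961 = 0.3288 and p̂₂ = 679/992 = 0.6845.
SE₁ = √(p̂₁(1−p̂₁)/n₁) = √(0.3288·0.6712/961) = 0.01515; SE₂ = √(0.6845·0.3155/992) = 0.01475.
Independent samples: SE of the difference = √(SE₁² + SE₂²) = √(0.0002295225 + 0.0002175625) = 0.02114.
z* for 95% confidence is 1.960, so the margin of error is 1.960 × 0.02114 = 0.04143.
Point estimate p̂₁ − p̂₂ = 0.3288 − 0.6845 = -0.3557.
-0.3557 ± 0.04143 → (-0.397, -0.314).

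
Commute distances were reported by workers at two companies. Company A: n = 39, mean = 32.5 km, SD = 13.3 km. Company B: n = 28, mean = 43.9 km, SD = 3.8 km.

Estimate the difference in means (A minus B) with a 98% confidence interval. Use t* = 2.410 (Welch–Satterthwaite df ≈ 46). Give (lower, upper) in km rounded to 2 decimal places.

(-16.82, -5.98)

SE₁ = s₁/√n₁ = 13.3/√39 = 2.1297; SE₂ = 3.8/√28 = 0.7181.
Independent samples, unequal variances: SE_diff = √(SE₁² + SE₂²) = √(4.53562209 + 0.51566761) = 2.2475.
t* = 2.410, so margin of error = 2.410 × 2.2475 = 5.4165.
Difference in means = 32.5 − 43.9 = -11.4000.
-11.4000 ± 5.4165 → (-16.82, -5.98).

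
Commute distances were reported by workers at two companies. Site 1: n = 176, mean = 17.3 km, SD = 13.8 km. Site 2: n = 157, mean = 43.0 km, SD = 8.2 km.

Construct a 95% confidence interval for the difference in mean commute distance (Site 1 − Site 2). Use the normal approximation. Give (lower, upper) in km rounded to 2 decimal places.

Per-group SEs: s₁/√n₁ = 13.8/√176 = 1.0402, s₂/√n₂ = 8.2/√157 = 0.6544.
Unpooled SE of the difference: √(1.08201604 + 0.42823936) = 1.2289.
Margin of error = z* · SE = 1.960 × 1.2289 = 2.4086.
x̄₁ − x̄₂ = 17.3 − 43.0 = -25.7000.
CI: -25.7000 ± 2.4086 = (-28.11, -23.29).

(-28.11, -23.29)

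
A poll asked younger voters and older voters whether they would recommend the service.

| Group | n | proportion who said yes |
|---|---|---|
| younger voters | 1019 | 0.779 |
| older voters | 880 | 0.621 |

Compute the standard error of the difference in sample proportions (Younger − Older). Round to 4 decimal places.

0.0209

The two standard errors are √(0.7790×0.2210/1019) = 0.01300 and √(0.6210×0.3790/880) = 0.01635.
Because the samples are independent, SE_diff = √(0.01300² + 0.01635²) = 0.02089.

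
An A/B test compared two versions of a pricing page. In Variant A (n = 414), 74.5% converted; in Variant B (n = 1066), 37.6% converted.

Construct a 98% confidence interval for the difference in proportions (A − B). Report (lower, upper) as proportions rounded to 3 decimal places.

(0.308, 0.430)

SE₁ = √(p̂₁(1−p̂₁)/n₁) = √(0.7450·0.2550/414) = 0.02142; SE₂ = √(0.3760·0.6240/1066) = 0.01484.
Independent samples: SE of the difference = √(SE₁² + SE₂²) = √(0.0004588164 + 0.0002202256) = 0.02606.
z* for 98% confidence is 2.326, so the margin of error is 2.326 × 0.02606 = 0.06062.
Point estimate p̂₁ − p̂₂ = 0.7450 − 0.3760 = 0.3690.
0.3690 ± 0.06062 → (0.308, 0.430).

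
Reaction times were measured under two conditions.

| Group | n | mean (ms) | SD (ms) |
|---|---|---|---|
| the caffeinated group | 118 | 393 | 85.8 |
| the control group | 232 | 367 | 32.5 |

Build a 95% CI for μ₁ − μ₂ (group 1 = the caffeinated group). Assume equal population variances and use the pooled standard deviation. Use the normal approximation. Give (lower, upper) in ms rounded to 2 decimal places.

(13.51, 38.49)

s_p = √[((n₁−1)s₁² + (n₂−1)s₂²)/(n₁+n₂−2)] = √[(117·85.8² + 231·32.5²)/348] = 56.3575.
SE = 56.3575·√(1/118 + 1/232) = 6.3724.
With z* = 1.960, margin = 1.960 × 6.3724 = 12.4899.
x̄₁ − x̄₂ = 393 − 367 = 26.0000; interval 26.0000 ± 12.4899 = (13.51, 38.49).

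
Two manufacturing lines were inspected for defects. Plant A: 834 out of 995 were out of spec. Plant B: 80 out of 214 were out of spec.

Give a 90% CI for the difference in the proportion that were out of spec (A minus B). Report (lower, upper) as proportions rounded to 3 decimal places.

Sample proportions: 834/995 = 0.8382, 80/214 = 0.3738.
Each SE is √(p̂(1−p̂)/n): √(0.8382·0.1618/995) = 0.01167 and √(0.3738·0.6262/214) = 0.03307.
SE(p̂₁ − p̂₂) = √(SE₁² + SE₂²) = √(0.0001361889 + 0.0010936249) = 0.03507, since the two samples are independent.
At 90% confidence z* = 1.645; margin = 1.645 × 0.03507 = 0.05769.
The difference is 0.8382 − 0.3738 = 0.4644, so the interval is 0.4644 ± 0.05769 = (0.407, 0.522).

(0.407, 0.522)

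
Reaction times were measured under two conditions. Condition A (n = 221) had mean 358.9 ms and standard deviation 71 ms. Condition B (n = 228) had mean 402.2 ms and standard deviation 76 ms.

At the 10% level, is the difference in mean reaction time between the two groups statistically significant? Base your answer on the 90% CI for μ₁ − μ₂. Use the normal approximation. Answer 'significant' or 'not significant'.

Per-group SEs: s₁/√n₁ = 71/√221 = 4.7760, s₂/√n₂ = 76/√228 = 5.0332.
Unpooled SE of the difference: √(22.810176 + 25.33310224) = 6.9385.
Margin of error = z* · SE = 1.645 × 6.9385 = 11.4138.
x̄₁ − x̄₂ = 358.9 − 402.2 = -43.3000.
CI: -43.3000 ± 11.4138 = (-54.7138, -31.8862).
The interval (-54.7138, -31.8862) does not contain 0, so the difference is significant.

significant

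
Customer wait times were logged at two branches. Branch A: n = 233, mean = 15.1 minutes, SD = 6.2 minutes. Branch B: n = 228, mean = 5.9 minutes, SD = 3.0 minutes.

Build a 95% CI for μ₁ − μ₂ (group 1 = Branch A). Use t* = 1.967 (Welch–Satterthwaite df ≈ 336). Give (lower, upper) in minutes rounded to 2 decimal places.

(8.31, 10.09)

Standard errors of each mean: 6.2/√233 = 0.4062 and 3.0/√228 = 0.1987.
SE(x̄₁ − x̄₂) = √(0.4062² + 0.1987²) = 0.4522 for independent samples with unequal variances.
With t* = 1.967, the margin is 1.967 × 0.4522 = 0.8895.
x̄₁ − x̄₂ = 15.1 − 5.9 = 9.2000; the interval is 9.2000 ± 0.8895 = (8.31, 10.09).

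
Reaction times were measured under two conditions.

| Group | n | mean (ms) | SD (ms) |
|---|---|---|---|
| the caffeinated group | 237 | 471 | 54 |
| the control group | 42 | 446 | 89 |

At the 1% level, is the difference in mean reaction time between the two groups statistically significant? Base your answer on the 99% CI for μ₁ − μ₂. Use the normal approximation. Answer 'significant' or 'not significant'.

not significant

Per-group SEs: s₁/√n₁ = 54/√237 = 3.5077, s₂/√n₂ = 89/√42 = 13.7330.
Unpooled SE of the difference: √(12.30395929 + 188.595289) = 14.1739.
Margin of error = z* · SE = 2.576 × 14.1739 = 36.5120.
x̄₁ − x̄₂ = 471 − 446 = 25.0000.
CI: 25.0000 ± 36.5120 = (-11.5120, 61.5120).
The interval (-11.5120, 61.5120) contains 0, so the difference is not significant.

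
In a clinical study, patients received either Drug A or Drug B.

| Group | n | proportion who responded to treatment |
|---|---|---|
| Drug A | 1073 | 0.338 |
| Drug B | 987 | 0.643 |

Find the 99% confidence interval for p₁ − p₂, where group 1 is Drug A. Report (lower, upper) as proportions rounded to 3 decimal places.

(-0.359, -0.251)

Each SE is √(p̂(1−p̂)/n): √(0.3380·0.6620/1073) = 0.01444 and √(0.6430·0.3570/987) = 0.01525.
SE(p̂₁ − p̂₂) = √(SE₁² + SE₂²) = √(0.0002085136 + 0.0002325625) = 0.02100, since the two samples are independent.
At 99% confidence z* = 2.576; margin = 2.576 × 0.02100 = 0.05410.
The difference is 0.3380 − 0.6430 = -0.3050, so the interval is -0.3050 ± 0.05410 = (-0.359, -0.251).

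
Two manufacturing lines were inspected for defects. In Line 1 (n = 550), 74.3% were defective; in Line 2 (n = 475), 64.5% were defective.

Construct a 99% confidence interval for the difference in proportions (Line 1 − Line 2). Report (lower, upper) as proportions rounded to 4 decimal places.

The two standard errors are √(0.7430×0.2570/550) = 0.01863 and √(0.6450×0.3550/475) = 0.02196.
Because the samples are independent, SE_diff = √(0.01863² + 0.02196²) = 0.02880.
Using z* = 2.576 for 99%, ME = 2.576 × 0.02880 = 0.07419.
p̂₁ − p̂₂ = 0.0980; interval 0.0980 ± 0.07419 gives (0.0238, 0.1722).

(0.0238, 0.1722)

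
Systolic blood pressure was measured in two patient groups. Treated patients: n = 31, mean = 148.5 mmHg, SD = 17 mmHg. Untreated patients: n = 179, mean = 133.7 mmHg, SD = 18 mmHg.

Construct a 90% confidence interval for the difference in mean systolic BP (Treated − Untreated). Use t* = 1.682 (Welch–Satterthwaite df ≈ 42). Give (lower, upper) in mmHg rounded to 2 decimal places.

Standard errors of each mean: 17/√31 = 3.0533 and 18/√179 = 1.3454.
SE(x̄₁ − x̄₂) = √(3.0533² + 1.3454²) = 3.3366 for independent samples with unequal variances.
With t* = 1.682, the margin is 1.682 × 3.3366 = 5.6122.
x̄₁ − x̄₂ = 148.5 − 133.7 = 14.8000; the interval is 14.8000 ± 5.6122 = (9.19, 20.41).

(9.19, 20.41)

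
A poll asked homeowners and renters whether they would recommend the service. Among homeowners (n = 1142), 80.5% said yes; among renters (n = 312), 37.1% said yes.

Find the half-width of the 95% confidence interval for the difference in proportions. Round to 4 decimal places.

0.0583

Each SE is √(p̂(1−p̂)/n): √(0.8050·0.1950/1142) = 0.01172 and √(0.3710·0.6290/312) = 0.02735.
SE(p̂₁ − p̂₂) = √(SE₁² + SE₂²) = √(0.0001373584 + 0.0007480225) = 0.02976, since the two samples are independent.
At 95% confidence z* = 1.960; margin = 1.960 × 0.02976 = 0.05833.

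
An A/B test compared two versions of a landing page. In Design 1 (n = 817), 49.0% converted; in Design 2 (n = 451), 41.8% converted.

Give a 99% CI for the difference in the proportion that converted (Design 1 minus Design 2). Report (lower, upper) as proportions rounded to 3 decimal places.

The two standard errors are √(0.4900×0.5100/817) = 0.01749 and √(0.4180×0.5820/451) = 0.02323.
Because the samples are independent, SE_diff = √(0.01749² + 0.02323²) = 0.02908.
Using z* = 2.576 for 99%, ME = 2.576 × 0.02908 = 0.07491.
p̂₁ − p̂₂ = 0.0720; interval 0.0720 ± 0.07491 gives (-0.003, 0.147).

(-0.003, 0.147)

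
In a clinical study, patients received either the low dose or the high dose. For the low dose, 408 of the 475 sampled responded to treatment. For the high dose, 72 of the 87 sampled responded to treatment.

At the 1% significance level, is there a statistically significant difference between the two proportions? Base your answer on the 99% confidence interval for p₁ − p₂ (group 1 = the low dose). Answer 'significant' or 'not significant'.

p̂₁ = 408/475 = 0.8589 and p̂₂ = 72/87 = 0.8276.
SE₁ = √(p̂₁(1−p̂₁)/n₁) = √(0.8589·0.1411/475) = 0.01597; SE₂ = √(0.8276·0.1724/87) = 0.04050.
Independent samples: SE of the difference = √(SE₁² + SE₂²) = √(0.0002550409 + 0.00164025) = 0.04353.
z* for 99% confidence is 2.576, so the margin of error is 2.576 × 0.04353 = 0.11213.
Point estimate p̂₁ − p̂₂ = 0.8589 − 0.8276 = 0.0313.
0.0313 ± 0.11213 → (-0.08083, 0.14343).
The interval (-0.08083, 0.14343) contains 0, so the difference is not significant.

not significant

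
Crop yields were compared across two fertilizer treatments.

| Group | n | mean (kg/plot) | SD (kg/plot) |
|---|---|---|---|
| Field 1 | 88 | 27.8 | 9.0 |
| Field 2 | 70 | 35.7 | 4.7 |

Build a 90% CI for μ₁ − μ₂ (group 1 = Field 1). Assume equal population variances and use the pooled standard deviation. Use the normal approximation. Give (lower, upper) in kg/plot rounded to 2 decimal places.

(-9.85, -5.95)

Pooled variance s_p² = [87·9.0² + 69·4.7²] / (88+70−2) = 54.9437, so s_p = 7.4124.
SE_diff = s_p·√(1/n₁ + 1/n₂) = 7.4124·√(1/88 + 1/70) = 1.1871.
z* = 1.645; margin = 1.645 × 1.1871 = 1.9528.
Difference = 27.8 − 35.7 = -7.9000.
-7.9000 ± 1.9528 → (-9.85, -5.95).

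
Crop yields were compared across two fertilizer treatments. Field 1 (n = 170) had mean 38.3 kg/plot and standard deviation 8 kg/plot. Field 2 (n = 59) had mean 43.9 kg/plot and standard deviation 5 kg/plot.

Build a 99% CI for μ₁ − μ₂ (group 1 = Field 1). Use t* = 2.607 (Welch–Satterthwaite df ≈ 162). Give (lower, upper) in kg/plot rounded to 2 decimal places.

(-7.93, -3.27)

Per-group SEs: s₁/√n₁ = 8/√170 = 0.6136, s₂/√n₂ = 5/√59 = 0.6509.
Unpooled SE of the difference: √(0.37650496 + 0.42367081) = 0.8945.
Margin of error = t* · SE = 2.607 × 0.8945 = 2.3320.
x̄₁ − x̄₂ = 38.3 − 43.9 = -5.6000.
CI: -5.6000 ± 2.3320 = (-7.93, -3.27).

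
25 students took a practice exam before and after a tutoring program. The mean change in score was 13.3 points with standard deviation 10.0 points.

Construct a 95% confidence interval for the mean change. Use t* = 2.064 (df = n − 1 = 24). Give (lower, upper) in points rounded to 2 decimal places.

(9.17, 17.43)

Paired design: SE = s_d/√n = 10.0/√25 = 2.0000.
t* = 2.064; margin of error = 2.064 × 2.0000 = 4.1280.
13.3 ± 4.1280 → (9.17, 17.43).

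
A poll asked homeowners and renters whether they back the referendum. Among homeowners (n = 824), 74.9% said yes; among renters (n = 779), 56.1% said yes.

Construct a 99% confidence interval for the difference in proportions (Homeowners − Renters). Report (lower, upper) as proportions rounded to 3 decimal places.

Each SE is √(p̂(1−p̂)/n): √(0.7490·0.2510/824) = 0.01510 and √(0.5610·0.4390/779) = 0.01778.
SE(p̂₁ − p̂₂) = √(SE₁² + SE₂²) = √(0.00022801 + 0.0003161284) = 0.02333, since the two samples are independent.
At 99% confidence z* = 2.576; margin = 2.576 × 0.02333 = 0.06010.
The difference is 0.7490 − 0.5610 = 0.1880, so the interval is 0.1880 ± 0.06010 = (0.128, 0.248).

(0.128, 0.248)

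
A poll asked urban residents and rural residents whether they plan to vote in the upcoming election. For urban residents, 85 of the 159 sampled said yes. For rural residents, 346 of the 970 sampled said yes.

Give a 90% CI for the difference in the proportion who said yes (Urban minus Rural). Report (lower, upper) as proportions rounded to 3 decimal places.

p̂₁ = 85/159 = 0.5346 and p̂₂ = 346/970 = 0.3567.
SE₁ = √(p̂₁(1−p̂₁)/n₁) = √(0.5346·0.4654/159) = 0.03956; SE₂ = √(0.3567·0.6433/970) = 0.01538.
Independent samples: SE of the difference = √(SE₁² + SE₂²) = √(0.0015649936 + 0.0002365444) = 0.04244.
z* for 90% confidence is 1.645, so the margin of error is 1.645 × 0.04244 = 0.06981.
Point estimate p̂₁ − p̂₂ = 0.5346 − 0.3567 = 0.1779.
0.1779 ± 0.06981 → (0.108, 0.248).

(0.108, 0.248)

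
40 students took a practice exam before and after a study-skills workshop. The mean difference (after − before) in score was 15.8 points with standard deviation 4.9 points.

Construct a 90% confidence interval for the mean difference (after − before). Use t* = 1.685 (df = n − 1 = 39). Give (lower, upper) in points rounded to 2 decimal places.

Paired design: SE = s_d/√n = 4.9/√40 = 0.7748.
t* = 1.685; margin of error = 1.685 × 0.7748 = 1.3055.
15.8 ± 1.3055 → (14.49, 17.11).

(14.49, 17.11)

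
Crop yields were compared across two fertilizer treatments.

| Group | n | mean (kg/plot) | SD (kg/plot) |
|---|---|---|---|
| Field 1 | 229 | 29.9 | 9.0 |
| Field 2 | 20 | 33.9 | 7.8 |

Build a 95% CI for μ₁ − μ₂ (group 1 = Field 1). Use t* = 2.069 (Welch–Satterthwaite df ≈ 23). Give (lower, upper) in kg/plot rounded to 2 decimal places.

Per-group SEs: s₁/√n₁ = 9.0/√229 = 0.5947, s₂/√n₂ = 7.8/√20 = 1.7441.
Unpooled SE of the difference: √(0.35366809 + 3.04188481) = 1.8427.
Margin of error = t* · SE = 2.069 × 1.8427 = 3.8125.
x̄₁ − x̄₂ = 29.9 − 33.9 = -4.0000.
CI: -4.0000 ± 3.8125 = (-7.81, -0.19).

(-7.81, -0.19)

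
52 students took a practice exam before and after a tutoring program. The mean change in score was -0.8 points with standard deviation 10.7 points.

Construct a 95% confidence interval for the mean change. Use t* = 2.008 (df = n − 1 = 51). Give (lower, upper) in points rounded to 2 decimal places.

(-3.78, 2.18)

Paired design: SE = s_d/√n = 10.7/√52 = 1.4838.
t* = 2.008; margin of error = 2.008 × 1.4838 = 2.9795.
-0.8 ± 2.9795 → (-3.78, 2.18).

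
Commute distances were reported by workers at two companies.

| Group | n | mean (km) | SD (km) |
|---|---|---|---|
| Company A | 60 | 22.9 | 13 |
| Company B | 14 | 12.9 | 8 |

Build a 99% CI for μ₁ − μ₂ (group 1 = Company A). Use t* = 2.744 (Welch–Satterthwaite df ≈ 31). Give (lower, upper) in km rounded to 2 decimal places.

SE₁ = s₁/√n₁ = 13/√60 = 1.6783; SE₂ = 8/√14 = 2.1381.
Independent samples, unequal variances: SE_diff = √(SE₁² + SE₂²) = √(2.81669089 + 4.57147161) = 2.7181.
t* = 2.744, so margin of error = 2.744 × 2.7181 = 7.4585.
Difference in means = 22.9 − 12.9 = 10.0000.
10.0000 ± 7.4585 → (2.54, 17.46).

(2.54, 17.46)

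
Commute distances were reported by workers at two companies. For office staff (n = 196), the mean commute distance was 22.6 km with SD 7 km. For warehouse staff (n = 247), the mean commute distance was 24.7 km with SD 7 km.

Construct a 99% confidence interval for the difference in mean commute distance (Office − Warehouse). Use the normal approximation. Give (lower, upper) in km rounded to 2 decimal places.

(-3.82, -0.38)

Standard errors of each mean: 7/√196 = 0.5000 and 7/√247 = 0.4454.
SE(x̄₁ − x̄₂) = √(0.5000² + 0.4454²) = 0.6696 for independent samples with unequal variances.
With z* = 2.576, the margin is 2.576 × 0.6696 = 1.7249.
x̄₁ − x̄₂ = 22.6 − 24.7 = -2.1000; the interval is -2.1000 ± 1.7249 = (-3.82, -0.38).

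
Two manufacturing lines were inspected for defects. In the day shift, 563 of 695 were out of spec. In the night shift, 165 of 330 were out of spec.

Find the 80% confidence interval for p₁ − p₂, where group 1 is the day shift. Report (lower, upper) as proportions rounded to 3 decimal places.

p̂₁ = 563/695 = 0.8101 and p̂₂ = 165/330 = 0.5000.
SE₁ = √(p̂₁(1−p̂₁)/n₁) = √(0.8101·0.1899/695) = 0.01488; SE₂ = √(0.5000·0.5000/330) = 0.02752.
Independent samples: SE of the difference = √(SE₁² + SE₂²) = √(0.0002214144 + 0.0007573504) = 0.03129.
z* for 80% confidence is 1.282, so the margin of error is 1.282 × 0.03129 = 0.04011.
Point estimate p̂₁ − p̂₂ = 0.8101 − 0.5000 = 0.3101.
0.3101 ± 0.04011 → (0.270, 0.350).

(0.270, 0.350)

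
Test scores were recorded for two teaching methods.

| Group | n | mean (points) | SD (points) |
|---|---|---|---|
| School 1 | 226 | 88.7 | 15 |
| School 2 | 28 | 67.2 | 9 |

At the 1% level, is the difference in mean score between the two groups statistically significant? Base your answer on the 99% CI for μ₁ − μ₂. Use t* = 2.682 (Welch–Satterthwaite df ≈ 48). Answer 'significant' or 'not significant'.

significant

SE₁ = s₁/√n₁ = 15/√226 = 0.9978; SE₂ = 9/√28 = 1.7008.
Independent samples, unequal variances: SE_diff = √(SE₁² + SE₂²) = √(0.99560484 + 2.89272064) = 1.9719.
t* = 2.682, so margin of error = 2.682 × 1.9719 = 5.2886.
Difference in means = 88.7 − 67.2 = 21.5000.
21.5000 ± 5.2886 → (16.2114, 26.7886).
The interval (16.2114, 26.7886) does not contain 0, so the difference is significant.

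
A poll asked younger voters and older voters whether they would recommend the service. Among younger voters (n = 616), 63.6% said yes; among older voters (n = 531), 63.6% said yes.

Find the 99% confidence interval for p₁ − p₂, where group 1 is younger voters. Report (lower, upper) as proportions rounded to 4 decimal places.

The two standard errors are √(0.6360×0.3640/616) = 0.01939 and √(0.6360×0.3640/531) = 0.02088.
Because the samples are independent, SE_diff = √(0.01939² + 0.02088²) = 0.02849.
Using z* = 2.576 for 99%, ME = 2.576 × 0.02849 = 0.07339.
p̂₁ − p̂₂ = 0.0000; interval 0.0000 ± 0.07339 gives (-0.0734, 0.0734).

(-0.0734, 0.0734)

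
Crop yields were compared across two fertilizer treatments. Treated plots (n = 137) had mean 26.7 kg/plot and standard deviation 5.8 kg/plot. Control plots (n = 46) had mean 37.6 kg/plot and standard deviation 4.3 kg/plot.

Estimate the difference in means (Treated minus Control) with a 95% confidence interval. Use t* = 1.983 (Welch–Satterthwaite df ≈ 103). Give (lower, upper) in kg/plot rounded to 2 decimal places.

Standard errors of each mean: 5.8/√137 = 0.4955 and 4.3/√46 = 0.6340.
SE(x̄₁ − x̄₂) = √(0.4955² + 0.6340²) = 0.8047 for independent samples with unequal variances.
With t* = 1.983, the margin is 1.983 × 0.8047 = 1.5957.
x̄₁ − x̄₂ = 26.7 − 37.6 = -10.9000; the interval is -10.9000 ± 1.5957 = (-12.50, -9.30).

(-12.50, -9.30)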